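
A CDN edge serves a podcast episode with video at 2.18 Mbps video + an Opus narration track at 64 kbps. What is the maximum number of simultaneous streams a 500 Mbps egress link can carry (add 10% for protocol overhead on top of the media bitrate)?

202

Audio: 64 kbps = 0.064 Mbps.
Per-viewer media rate: 2.244 Mbps.
On the wire with 10% overhead: 2.468 Mbps.
500 Mbps = 500.0 Mbps; 500.0 / 2.468 = 202.56 → 202 viewers.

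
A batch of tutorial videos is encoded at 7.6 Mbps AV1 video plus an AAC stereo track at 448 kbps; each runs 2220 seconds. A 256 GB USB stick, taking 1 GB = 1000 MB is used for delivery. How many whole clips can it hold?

114

Audio: 448 kbps = 0.448 Mbps.
Total bitrate: 8.048 Mbps.
Per item: 8.048 Mbps × 2220 s = 17,867 Mb = 2,233 MB.
Capacity: 256 GB = 2,048,000 Mb; 114.63 items → 114 complete.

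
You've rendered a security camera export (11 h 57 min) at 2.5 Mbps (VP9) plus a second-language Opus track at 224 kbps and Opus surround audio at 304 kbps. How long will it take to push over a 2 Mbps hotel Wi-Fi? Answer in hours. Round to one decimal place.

18.1 hours

11 h 57 min = 717 min = 43020 s
Audio total: 224 + 304 = 528 kbps = 0.528 Mbps.
Total bitrate: 3.028 Mbps.
File: 3.028 Mbps × 43020 s = 130264.6 Mb.
At 2 Mbps: 130264.6 / 2 = 65132.3 s ≈ 18.1 hours.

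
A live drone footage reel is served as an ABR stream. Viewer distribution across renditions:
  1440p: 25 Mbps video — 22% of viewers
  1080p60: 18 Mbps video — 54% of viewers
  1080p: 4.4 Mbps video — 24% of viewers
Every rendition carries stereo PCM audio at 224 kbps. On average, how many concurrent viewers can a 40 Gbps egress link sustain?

2424

Audio: 224 kbps = 0.224 Mbps.
Average per-viewer bitrate: 0.22×25.224 + 0.54×18.224 + 0.24×4.624 = 16.500 Mbps.
40 Gbps = 40,000 Mbps; 40,000 / 16.500 = 2424.24 → 2424.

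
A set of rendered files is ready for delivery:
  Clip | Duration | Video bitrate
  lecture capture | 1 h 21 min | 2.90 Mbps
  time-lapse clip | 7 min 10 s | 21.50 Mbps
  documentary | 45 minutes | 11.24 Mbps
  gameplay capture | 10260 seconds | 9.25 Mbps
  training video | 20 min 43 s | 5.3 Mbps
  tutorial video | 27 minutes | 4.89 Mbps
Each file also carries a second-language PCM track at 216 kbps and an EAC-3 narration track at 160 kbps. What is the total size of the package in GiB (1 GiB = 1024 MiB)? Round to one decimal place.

19.9 GiB

Audio total: 216 + 160 = 376 kbps = 0.376 Mbps.
lecture capture: 3.276 Mbps × 4860 s = 15921.4 Mb
time-lapse clip: 21.876 Mbps × 430 s = 9406.7 Mb
documentary: 11.616 Mbps × 2700 s = 31363.2 Mb
gameplay capture: 9.626 Mbps × 10260 s = 98762.8 Mb
training video: 5.676 Mbps × 1243 s = 7055.3 Mb
tutorial video: 5.266 Mbps × 1620 s = 8530.9 Mb
Total: 171040.2 Mb = 21380.0 MB.
= 19.91 GiB.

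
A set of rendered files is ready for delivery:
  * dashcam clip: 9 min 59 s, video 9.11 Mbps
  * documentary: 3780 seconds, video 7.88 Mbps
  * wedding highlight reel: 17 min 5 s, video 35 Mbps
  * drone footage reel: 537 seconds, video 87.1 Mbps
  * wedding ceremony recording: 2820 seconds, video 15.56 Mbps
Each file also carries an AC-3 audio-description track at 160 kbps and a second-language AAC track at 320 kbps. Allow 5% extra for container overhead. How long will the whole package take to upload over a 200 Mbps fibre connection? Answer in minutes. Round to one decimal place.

Audio total: 160 + 320 = 480 kbps = 0.480 Mbps.
dashcam clip: 9.590 Mbps × 599 s × 1.05 = 6031.6 Mb
documentary: 8.360 Mbps × 3780 s × 1.05 = 33180.8 Mb
wedding highlight reel: 35.480 Mbps × 1025 s × 1.05 = 38185.3 Mb
drone footage reel: 87.580 Mbps × 537 s × 1.05 = 49382.0 Mb
wedding ceremony recording: 16.040 Mbps × 2820 s × 1.05 = 47494.4 Mb
Total: 174274.2 Mb = 21784.3 MB.
At 200 Mbps: 174274.2 / 200 = 871 s ≈ 14.5 minutes.

14.5 minutes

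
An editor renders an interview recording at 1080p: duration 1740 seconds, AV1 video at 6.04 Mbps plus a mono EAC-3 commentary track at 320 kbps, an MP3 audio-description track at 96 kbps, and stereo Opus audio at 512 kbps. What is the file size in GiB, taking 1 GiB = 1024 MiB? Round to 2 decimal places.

Audio total: 320 + 96 + 512 = 928 kbps = 0.928 Mbps.
Total bitrate: 6.04 + 0.928 = 6.968 Mbps.
Stream data: 6.968 Mbps × 1740 s = 12124.3 Mb.
12,124 Mb = 1,515,540,000 bytes ÷ 1,073,741,824 = 1.411 GiB.

1.41 GiB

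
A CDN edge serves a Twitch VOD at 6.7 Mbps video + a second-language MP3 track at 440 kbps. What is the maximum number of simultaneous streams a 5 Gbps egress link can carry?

700

Audio: 440 kbps = 0.440 Mbps.
Per-viewer media rate: 7.140 Mbps.
5 Gbps = 5,000 Mbps; 5,000 / 7.140 = 700.28 → 700 viewers.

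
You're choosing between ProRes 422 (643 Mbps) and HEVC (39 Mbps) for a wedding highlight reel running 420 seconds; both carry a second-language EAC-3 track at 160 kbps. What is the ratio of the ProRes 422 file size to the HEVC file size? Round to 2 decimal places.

16.42

Audio: 160 kbps = 0.160 Mbps.
ProRes 422: 643.160 Mbps × 420 s = 270127.2 Mb = 33.766 GB.
HEVC: 39.160 Mbps × 420 s = 16447.2 Mb = 2.056 GB.
Ratio: 33.766 / 2.056 = 16.424.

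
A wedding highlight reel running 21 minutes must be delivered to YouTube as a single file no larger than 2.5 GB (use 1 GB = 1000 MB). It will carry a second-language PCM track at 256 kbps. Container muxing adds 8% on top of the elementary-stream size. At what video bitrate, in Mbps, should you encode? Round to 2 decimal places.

14.44 Mbps

Budget: 2.5 GB = 20000.0 Mb.
Stream payload after overhead: 20000.0 / 1.08 = 18518.5 Mb.
21 min = 1260 s
Total bitrate budget: 18518.5 Mb / 1260 s = 14.697 Mbps.
Audio: 256 kbps = 0.256 Mbps.
Video: 14.697 − 0.256 = 14.441 Mbps.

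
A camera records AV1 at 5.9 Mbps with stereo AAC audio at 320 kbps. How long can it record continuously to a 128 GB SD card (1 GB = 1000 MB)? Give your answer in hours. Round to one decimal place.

Audio: 320 kbps = 0.320 Mbps.
Total bitrate: 5.9 + 0.320 = 6.220 Mbps.
Capacity: 128 GB = 1,024,000 Mb.
Recording time: 1,024,000 / 6.220 = 164,630 s ≈ 45.7 hours.

45.7 hours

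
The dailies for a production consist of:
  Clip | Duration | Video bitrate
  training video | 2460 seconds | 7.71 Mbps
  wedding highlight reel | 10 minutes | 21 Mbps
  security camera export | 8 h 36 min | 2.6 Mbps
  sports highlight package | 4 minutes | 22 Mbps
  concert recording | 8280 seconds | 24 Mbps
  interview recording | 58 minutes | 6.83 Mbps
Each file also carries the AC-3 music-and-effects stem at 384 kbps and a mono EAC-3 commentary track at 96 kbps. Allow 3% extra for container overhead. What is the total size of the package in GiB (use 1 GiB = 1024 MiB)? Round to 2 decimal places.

Audio total: 384 + 96 = 480 kbps = 0.480 Mbps.
training video: 8.190 Mbps × 2460 s × 1.03 = 20751.8 Mb
wedding highlight reel: 21.480 Mbps × 600 s × 1.03 = 13274.6 Mb
security camera export: 3.080 Mbps × 30960 s × 1.03 = 98217.5 Mb
sports highlight package: 22.480 Mbps × 240 s × 1.03 = 5557.1 Mb
concert recording: 24.480 Mbps × 8280 s × 1.03 = 208775.2 Mb
interview recording: 7.310 Mbps × 3480 s × 1.03 = 26202.0 Mb
Total: 372778.2 Mb = 46597.3 MB.
= 43.40 GiB.

43.40 GiB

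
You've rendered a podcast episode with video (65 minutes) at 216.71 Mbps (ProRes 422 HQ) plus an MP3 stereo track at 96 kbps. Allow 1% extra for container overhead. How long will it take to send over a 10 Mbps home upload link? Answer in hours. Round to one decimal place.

65 min = 3900 s
Audio: 96 kbps = 0.096 Mbps.
Total bitrate: 216.806 Mbps.
File: 216.806 Mbps × 3900 s = 845543.4 Mb.
With 1% container overhead: ×1.01. → 853998.8 Mb.
At 10 Mbps: 853998.8 / 10 = 85399.9 s ≈ 23.7 hours.

23.7 hours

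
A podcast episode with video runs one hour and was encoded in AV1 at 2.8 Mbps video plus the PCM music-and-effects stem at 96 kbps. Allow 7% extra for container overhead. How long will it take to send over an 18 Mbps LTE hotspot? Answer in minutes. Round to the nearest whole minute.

10 minutes

1 h = 3600 s
Audio: 96 kbps = 0.096 Mbps.
Total bitrate: 2.896 Mbps.
File: 2.896 Mbps × 3600 s = 10425.6 Mb.
With 7% container overhead: ×1.07. → 11155.4 Mb.
At 18 Mbps: 11155.4 / 18 = 619.7 s ≈ 10.3 minutes.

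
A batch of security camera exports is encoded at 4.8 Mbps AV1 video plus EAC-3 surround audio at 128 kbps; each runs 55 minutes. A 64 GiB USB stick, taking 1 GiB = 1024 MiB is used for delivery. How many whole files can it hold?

33

55 min = 3300 s
Audio: 128 kbps = 0.128 Mbps.
Total bitrate: 4.928 Mbps.
Per item: 4.928 Mbps × 3300 s = 16,262 Mb = 2,033 MB.
Capacity: 64 GiB = 549,756 Mb; 33.81 items → 33 complete.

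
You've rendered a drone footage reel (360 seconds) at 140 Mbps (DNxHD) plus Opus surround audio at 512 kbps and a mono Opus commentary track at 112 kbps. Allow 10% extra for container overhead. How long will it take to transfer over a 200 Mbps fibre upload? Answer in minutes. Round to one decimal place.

4.6 minutes

Audio total: 512 + 112 = 624 kbps = 0.624 Mbps.
Total bitrate: 140.624 Mbps.
File: 140.624 Mbps × 360 s = 50624.6 Mb.
With 10% container overhead: ×1.10. → 55687.1 Mb.
At 200 Mbps: 55687.1 / 200 = 278.4 s ≈ 4.64 minutes.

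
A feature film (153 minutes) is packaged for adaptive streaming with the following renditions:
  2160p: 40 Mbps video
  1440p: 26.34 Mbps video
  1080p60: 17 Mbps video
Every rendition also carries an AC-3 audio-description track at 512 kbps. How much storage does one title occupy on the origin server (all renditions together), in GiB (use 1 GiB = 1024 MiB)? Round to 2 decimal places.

90.71 GiB

153 min = 9180 s
Audio: 512 kbps = 0.512 Mbps.
Sum of rendition bitrates: (40+0.512) + (26.34+0.512) + (17+0.512) = 84.876 Mbps.
× 9180 s = 779,162 Mb = 97,395 MB = 90.71 GiB.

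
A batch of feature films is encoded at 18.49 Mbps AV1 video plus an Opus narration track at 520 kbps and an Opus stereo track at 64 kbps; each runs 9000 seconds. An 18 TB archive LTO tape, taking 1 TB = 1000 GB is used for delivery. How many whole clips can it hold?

838

Audio total: 520 + 64 = 584 kbps = 0.584 Mbps.
Total bitrate: 19.074 Mbps.
Per item: 19.074 Mbps × 9000 s = 171,666 Mb = 21,458 MB.
Capacity: 18 TB = 144,000,000 Mb; 838.84 items → 838 complete.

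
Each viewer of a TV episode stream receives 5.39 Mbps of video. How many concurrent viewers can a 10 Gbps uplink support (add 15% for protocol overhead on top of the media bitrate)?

1613

On the wire with 15% overhead: 6.199 Mbps.
10 Gbps = 10,000 Mbps; 10,000 / 6.199 = 1613.29 → 1613 viewers.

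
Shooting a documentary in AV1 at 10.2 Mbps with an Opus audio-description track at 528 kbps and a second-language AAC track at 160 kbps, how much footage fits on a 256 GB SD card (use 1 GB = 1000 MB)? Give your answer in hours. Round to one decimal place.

52.2 hours

Audio total: 528 + 160 = 688 kbps = 0.688 Mbps.
Total bitrate: 10.2 + 0.688 = 10.888 Mbps.
Capacity: 256 GB = 2,048,000 Mb.
Recording time: 2,048,000 / 10.888 = 188,097 s ≈ 52.2 hours.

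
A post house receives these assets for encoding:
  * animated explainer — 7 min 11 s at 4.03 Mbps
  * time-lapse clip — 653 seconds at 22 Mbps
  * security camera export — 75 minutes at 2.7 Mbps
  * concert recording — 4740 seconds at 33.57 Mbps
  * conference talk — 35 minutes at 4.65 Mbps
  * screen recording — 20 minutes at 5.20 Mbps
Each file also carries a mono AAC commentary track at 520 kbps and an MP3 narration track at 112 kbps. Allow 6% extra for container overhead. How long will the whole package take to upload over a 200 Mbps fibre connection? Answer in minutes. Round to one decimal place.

Audio total: 520 + 112 = 632 kbps = 0.632 Mbps.
animated explainer: 4.662 Mbps × 431 s × 1.06 = 2129.9 Mb
time-lapse clip: 22.632 Mbps × 653 s × 1.06 = 15665.4 Mb
security camera export: 3.332 Mbps × 4500 s × 1.06 = 15893.6 Mb
concert recording: 34.202 Mbps × 4740 s × 1.06 = 171844.5 Mb
conference talk: 5.282 Mbps × 2100 s × 1.06 = 11757.7 Mb
screen recording: 5.832 Mbps × 1200 s × 1.06 = 7418.3 Mb
Total: 224709.5 Mb = 28088.7 MB.
At 200 Mbps: 224709.5 / 200 = 1124 s ≈ 18.7 minutes.

18.7 minutes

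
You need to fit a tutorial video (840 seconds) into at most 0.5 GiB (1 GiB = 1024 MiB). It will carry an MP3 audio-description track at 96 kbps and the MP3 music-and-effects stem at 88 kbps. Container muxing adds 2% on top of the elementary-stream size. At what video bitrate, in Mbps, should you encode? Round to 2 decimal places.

4.83 Mbps

Budget: 0.5 GiB = 4295.0 Mb.
Stream payload after overhead: 4295.0 / 1.02 = 4210.8 Mb.
Total bitrate budget: 4210.8 Mb / 840 s = 5.013 Mbps.
Audio total: 96 + 88 = 184 kbps = 0.184 Mbps.
Video: 5.013 − 0.184 = 4.829 Mbps.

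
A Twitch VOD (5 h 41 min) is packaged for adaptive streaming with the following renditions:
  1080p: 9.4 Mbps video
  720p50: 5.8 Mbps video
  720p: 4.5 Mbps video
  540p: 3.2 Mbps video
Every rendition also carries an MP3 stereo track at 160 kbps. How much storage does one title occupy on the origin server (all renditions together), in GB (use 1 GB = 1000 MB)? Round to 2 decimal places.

60.20 GB

5 h 41 min = 341 min = 20460 s
Audio: 160 kbps = 0.160 Mbps.
Sum of rendition bitrates: (9.4+0.160) + (5.8+0.160) + (4.5+0.160) + (3.2+0.160) = 23.540 Mbps.
× 20460 s = 481,628 Mb = 60,204 MB = 60.20 GB.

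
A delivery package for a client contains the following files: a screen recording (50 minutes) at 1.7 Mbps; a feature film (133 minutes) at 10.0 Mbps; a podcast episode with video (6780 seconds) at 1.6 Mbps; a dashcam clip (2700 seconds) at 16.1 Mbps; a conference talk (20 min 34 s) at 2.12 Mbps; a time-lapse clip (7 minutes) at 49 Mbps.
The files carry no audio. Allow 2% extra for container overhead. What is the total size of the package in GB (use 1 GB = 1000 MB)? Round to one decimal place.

20.7 GB

screen recording: 1.700 Mbps × 3000 s × 1.02 = 5202.0 Mb
feature film: 10.000 Mbps × 7980 s × 1.02 = 81396.0 Mb
podcast episode with video: 1.600 Mbps × 6780 s × 1.02 = 11065.0 Mb
dashcam clip: 16.100 Mbps × 2700 s × 1.02 = 44339.4 Mb
conference talk: 2.120 Mbps × 1234 s × 1.02 = 2668.4 Mb
time-lapse clip: 49.000 Mbps × 420 s × 1.02 = 20991.6 Mb
Total: 165662.4 Mb = 20707.8 MB.
= 20.71 GB.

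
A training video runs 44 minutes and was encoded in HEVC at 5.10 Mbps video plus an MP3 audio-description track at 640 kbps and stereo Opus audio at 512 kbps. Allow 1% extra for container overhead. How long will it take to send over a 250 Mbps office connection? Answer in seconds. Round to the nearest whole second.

67 seconds

44 min = 2640 s
Audio total: 640 + 512 = 1152 kbps = 1.152 Mbps.
Total bitrate: 6.252 Mbps.
File: 6.252 Mbps × 2640 s = 16505.3 Mb.
With 1% container overhead: ×1.01. → 16670.3 Mb.
At 250 Mbps: 16670.3 / 250 = 66.7 s ≈ 66.7 seconds.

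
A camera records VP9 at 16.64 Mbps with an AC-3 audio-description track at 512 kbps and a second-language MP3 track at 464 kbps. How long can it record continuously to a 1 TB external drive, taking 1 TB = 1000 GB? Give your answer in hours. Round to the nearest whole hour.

126 hours

Audio total: 512 + 464 = 976 kbps = 0.976 Mbps.
Total bitrate: 16.64 + 0.976 = 17.616 Mbps.
Capacity: 1 TB = 8,000,000 Mb.
Recording time: 8,000,000 / 17.616 = 454,133 s ≈ 126 hours.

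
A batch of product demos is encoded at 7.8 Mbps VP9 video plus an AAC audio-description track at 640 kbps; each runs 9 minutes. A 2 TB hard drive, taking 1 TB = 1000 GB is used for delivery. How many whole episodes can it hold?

3510

9 min = 540 s
Audio: 640 kbps = 0.640 Mbps.
Total bitrate: 8.440 Mbps.
Per item: 8.440 Mbps × 540 s = 4,558 Mb = 569.7 MB.
Capacity: 2 TB = 16,000,000 Mb; 3510.62 items → 3510 complete.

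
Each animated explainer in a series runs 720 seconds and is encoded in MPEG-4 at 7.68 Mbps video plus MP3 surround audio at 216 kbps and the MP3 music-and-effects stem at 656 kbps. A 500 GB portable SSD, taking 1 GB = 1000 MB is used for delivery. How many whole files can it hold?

649

Audio total: 216 + 656 = 872 kbps = 0.872 Mbps.
Total bitrate: 8.552 Mbps.
Per item: 8.552 Mbps × 720 s = 6,157 Mb = 769.7 MB.
Capacity: 500 GB = 4,000,000 Mb; 649.62 items → 649 complete.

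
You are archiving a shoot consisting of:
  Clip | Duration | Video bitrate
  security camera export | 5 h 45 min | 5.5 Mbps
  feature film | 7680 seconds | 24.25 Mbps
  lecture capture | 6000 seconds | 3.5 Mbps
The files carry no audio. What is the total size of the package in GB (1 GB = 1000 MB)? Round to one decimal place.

40.1 GB

security camera export: 5.500 Mbps × 20700 s = 113850.0 Mb
feature film: 24.250 Mbps × 7680 s = 186240.0 Mb
lecture capture: 3.500 Mbps × 6000 s = 21000.0 Mb
Total: 321090.0 Mb = 40136.2 MB.
= 40.14 GB.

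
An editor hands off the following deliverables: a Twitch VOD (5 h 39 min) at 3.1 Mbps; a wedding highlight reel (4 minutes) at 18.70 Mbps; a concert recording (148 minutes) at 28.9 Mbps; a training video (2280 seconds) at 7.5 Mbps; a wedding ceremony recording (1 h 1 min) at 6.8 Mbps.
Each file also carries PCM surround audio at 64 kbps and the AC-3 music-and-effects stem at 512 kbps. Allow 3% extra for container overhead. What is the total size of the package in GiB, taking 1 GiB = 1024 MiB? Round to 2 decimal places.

46.35 GiB

Audio total: 64 + 512 = 576 kbps = 0.576 Mbps.
Twitch VOD: 3.676 Mbps × 20340 s × 1.03 = 77012.9 Mb
wedding highlight reel: 19.276 Mbps × 240 s × 1.03 = 4765.0 Mb
concert recording: 29.476 Mbps × 8880 s × 1.03 = 269599.3 Mb
training video: 8.076 Mbps × 2280 s × 1.03 = 18965.7 Mb
wedding ceremony recording: 7.376 Mbps × 3660 s × 1.03 = 27806.0 Mb
Total: 398149.0 Mb = 49768.6 MB.
= 46.35 GiB.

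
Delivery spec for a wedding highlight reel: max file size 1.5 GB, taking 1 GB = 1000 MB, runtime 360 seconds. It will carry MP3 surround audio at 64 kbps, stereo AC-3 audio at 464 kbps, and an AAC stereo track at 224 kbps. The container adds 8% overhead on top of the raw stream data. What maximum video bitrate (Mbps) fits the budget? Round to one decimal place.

Budget: 1.5 GB = 12000.0 Mb.
Stream payload after overhead: 12000.0 / 1.08 = 11111.1 Mb.
Total bitrate budget: 11111.1 Mb / 360 s = 30.864 Mbps.
Audio total: 64 + 464 + 224 = 752 kbps = 0.752 Mbps.
Video: 30.864 − 0.752 = 30.112 Mbps.

30.1 Mbps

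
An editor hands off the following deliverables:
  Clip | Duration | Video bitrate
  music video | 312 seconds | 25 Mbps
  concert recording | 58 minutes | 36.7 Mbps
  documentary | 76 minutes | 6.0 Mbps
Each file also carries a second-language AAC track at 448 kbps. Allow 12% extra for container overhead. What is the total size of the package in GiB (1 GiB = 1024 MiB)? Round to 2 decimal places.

21.72 GiB

Audio: 448 kbps = 0.448 Mbps.
music video: 25.448 Mbps × 312 s × 1.12 = 8892.5 Mb
concert recording: 37.148 Mbps × 3480 s × 1.12 = 144788.0 Mb
documentary: 6.448 Mbps × 4560 s × 1.12 = 32931.2 Mb
Total: 186611.8 Mb = 23326.5 MB.
= 21.72 GiB.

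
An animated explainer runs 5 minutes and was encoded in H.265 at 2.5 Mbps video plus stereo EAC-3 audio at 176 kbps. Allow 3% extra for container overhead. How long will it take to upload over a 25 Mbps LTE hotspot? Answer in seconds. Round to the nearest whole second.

5 min = 300 s
Audio: 176 kbps = 0.176 Mbps.
Total bitrate: 2.676 Mbps.
File: 2.676 Mbps × 300 s = 802.8 Mb.
With 3% container overhead: ×1.03. → 826.9 Mb.
At 25 Mbps: 826.9 / 25 = 33.1 s ≈ 33.1 seconds.

33 seconds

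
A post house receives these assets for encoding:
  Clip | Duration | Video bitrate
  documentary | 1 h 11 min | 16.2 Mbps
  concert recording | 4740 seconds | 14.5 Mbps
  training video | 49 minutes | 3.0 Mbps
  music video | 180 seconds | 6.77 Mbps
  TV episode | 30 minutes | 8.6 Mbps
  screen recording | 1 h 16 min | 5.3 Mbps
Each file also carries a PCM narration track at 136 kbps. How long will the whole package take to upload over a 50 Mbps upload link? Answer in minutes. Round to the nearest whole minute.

Audio: 136 kbps = 0.136 Mbps.
documentary: 16.336 Mbps × 4260 s = 69591.4 Mb
concert recording: 14.636 Mbps × 4740 s = 69374.6 Mb
training video: 3.136 Mbps × 2940 s = 9219.8 Mb
music video: 6.906 Mbps × 180 s = 1243.1 Mb
TV episode: 8.736 Mbps × 1800 s = 15724.8 Mb
screen recording: 5.436 Mbps × 4560 s = 24788.2 Mb
Total: 189941.9 Mb = 23742.7 MB.
At 50 Mbps: 189941.9 / 50 = 3799 s ≈ 63.3 minutes.

63 minutes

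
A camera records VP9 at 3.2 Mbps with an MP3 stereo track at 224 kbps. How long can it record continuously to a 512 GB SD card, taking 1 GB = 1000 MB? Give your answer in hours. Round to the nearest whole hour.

Audio: 224 kbps = 0.224 Mbps.
Total bitrate: 3.2 + 0.224 = 3.424 Mbps.
Capacity: 512 GB = 4,096,000 Mb.
Recording time: 4,096,000 / 3.424 = 1,196,262 s ≈ 332 hours.

332 hours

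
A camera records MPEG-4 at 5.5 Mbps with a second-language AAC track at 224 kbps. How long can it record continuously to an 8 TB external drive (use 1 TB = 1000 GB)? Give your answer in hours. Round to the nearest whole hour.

3106 hours

Audio: 224 kbps = 0.224 Mbps.
Total bitrate: 5.5 + 0.224 = 5.724 Mbps.
Capacity: 8 TB = 64,000,000 Mb.
Recording time: 64,000,000 / 5.724 = 11,180,992 s ≈ 3,106 hours.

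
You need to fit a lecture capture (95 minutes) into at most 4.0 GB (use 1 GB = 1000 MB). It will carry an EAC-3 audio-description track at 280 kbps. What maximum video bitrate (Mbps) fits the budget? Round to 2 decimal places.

Budget: 4.0 GB = 32000.0 Mb.
95 min = 5700 s
Total bitrate budget: 32000.0 Mb / 5700 s = 5.614 Mbps.
Audio: 280 kbps = 0.280 Mbps.
Video: 5.614 − 0.280 = 5.334 Mbps.

5.33 Mbps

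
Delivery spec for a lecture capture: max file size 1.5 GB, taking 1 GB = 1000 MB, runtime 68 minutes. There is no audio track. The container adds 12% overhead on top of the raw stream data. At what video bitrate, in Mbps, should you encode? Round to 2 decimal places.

2.63 Mbps

Budget: 1.5 GB = 12000.0 Mb.
Stream payload after overhead: 12000.0 / 1.12 = 10714.3 Mb.
68 min = 4080 s
Total bitrate budget: 10714.3 Mb / 4080 s = 2.626 Mbps.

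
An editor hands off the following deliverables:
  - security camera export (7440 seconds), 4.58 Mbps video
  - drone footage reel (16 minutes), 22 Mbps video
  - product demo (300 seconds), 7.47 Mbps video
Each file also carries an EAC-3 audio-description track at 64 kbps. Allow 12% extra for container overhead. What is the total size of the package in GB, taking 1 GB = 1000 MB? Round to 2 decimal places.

8.12 GB

Audio: 64 kbps = 0.064 Mbps.
security camera export: 4.644 Mbps × 7440 s × 1.12 = 38697.5 Mb
drone footage reel: 22.064 Mbps × 960 s × 1.12 = 23723.2 Mb
product demo: 7.534 Mbps × 300 s × 1.12 = 2531.4 Mb
Total: 64952.2 Mb = 8119.0 MB.
= 8.119 GB.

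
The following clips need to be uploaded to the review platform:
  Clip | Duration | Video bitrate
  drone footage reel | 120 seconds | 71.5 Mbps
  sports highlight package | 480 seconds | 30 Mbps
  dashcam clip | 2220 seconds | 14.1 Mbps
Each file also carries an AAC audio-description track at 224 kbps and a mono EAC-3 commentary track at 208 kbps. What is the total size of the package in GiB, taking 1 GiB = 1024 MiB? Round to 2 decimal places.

Audio total: 224 + 208 = 432 kbps = 0.432 Mbps.
drone footage reel: 71.932 Mbps × 120 s = 8631.8 Mb
sports highlight package: 30.432 Mbps × 480 s = 14607.4 Mb
dashcam clip: 14.532 Mbps × 2220 s = 32261.0 Mb
Total: 55500.2 Mb = 6937.5 MB.
= 6.461 GiB.

6.46 GiB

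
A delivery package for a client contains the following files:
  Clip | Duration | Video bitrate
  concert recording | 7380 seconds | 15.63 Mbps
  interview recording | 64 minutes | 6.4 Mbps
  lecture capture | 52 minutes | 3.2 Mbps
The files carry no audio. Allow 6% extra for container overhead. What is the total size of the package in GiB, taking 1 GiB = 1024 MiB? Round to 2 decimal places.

concert recording: 15.630 Mbps × 7380 s × 1.06 = 122270.4 Mb
interview recording: 6.400 Mbps × 3840 s × 1.06 = 26050.6 Mb
lecture capture: 3.200 Mbps × 3120 s × 1.06 = 10583.0 Mb
Total: 158904.0 Mb = 19863.0 MB.
= 18.50 GiB.

18.50 GiB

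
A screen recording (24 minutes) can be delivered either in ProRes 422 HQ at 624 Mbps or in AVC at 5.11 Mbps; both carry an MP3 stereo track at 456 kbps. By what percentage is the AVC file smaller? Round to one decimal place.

24 min = 1440 s
Audio: 456 kbps = 0.456 Mbps.
ProRes 422 HQ: 624.456 Mbps × 1440 s = 899216.6 Mb = 104.683 GiB.
AVC: 5.566 Mbps × 1440 s = 8015.0 Mb = 0.933 GiB.
Reduction: (1 − 0.933/104.683) × 100 = 99.11%.

99.1%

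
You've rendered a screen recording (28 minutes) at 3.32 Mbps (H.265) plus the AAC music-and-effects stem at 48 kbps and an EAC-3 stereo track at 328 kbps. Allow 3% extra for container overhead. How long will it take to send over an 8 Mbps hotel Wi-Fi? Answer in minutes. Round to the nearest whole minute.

28 min = 1680 s
Audio total: 48 + 328 = 376 kbps = 0.376 Mbps.
Total bitrate: 3.696 Mbps.
File: 3.696 Mbps × 1680 s = 6209.3 Mb.
With 3% container overhead: ×1.03. → 6395.6 Mb.
At 8 Mbps: 6395.6 / 8 = 799.4 s ≈ 13.3 minutes.

13 minutes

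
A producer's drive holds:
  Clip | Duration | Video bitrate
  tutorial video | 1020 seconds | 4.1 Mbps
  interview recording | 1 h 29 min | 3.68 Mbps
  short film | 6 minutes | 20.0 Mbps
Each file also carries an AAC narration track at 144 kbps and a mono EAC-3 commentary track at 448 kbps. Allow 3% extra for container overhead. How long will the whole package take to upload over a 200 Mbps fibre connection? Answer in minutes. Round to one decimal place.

Audio total: 144 + 448 = 592 kbps = 0.592 Mbps.
tutorial video: 4.692 Mbps × 1020 s × 1.03 = 4929.4 Mb
interview recording: 4.272 Mbps × 5340 s × 1.03 = 23496.9 Mb
short film: 20.592 Mbps × 360 s × 1.03 = 7635.5 Mb
Total: 36061.8 Mb = 4507.7 MB.
At 200 Mbps: 36061.8 / 200 = 180 s ≈ 3.01 minutes.

3.0 minutes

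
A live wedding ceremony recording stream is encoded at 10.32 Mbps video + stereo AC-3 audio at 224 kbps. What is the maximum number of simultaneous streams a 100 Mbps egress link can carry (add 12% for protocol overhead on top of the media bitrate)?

8

Audio: 224 kbps = 0.224 Mbps.
Per-viewer media rate: 10.544 Mbps.
On the wire with 12% overhead: 11.809 Mbps.
100 Mbps = 100.0 Mbps; 100.0 / 11.809 = 8.47 → 8 viewers.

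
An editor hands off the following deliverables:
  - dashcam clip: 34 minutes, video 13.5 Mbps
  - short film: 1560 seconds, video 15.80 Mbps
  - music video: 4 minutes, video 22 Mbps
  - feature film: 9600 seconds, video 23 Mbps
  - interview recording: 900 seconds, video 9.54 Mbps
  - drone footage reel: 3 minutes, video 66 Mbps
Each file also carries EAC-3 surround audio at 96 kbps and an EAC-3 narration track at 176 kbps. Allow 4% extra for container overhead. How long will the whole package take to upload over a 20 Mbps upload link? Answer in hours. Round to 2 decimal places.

4.37 hours

Audio total: 96 + 176 = 272 kbps = 0.272 Mbps.
dashcam clip: 13.772 Mbps × 2040 s × 1.04 = 29218.7 Mb
short film: 16.072 Mbps × 1560 s × 1.04 = 26075.2 Mb
music video: 22.272 Mbps × 240 s × 1.04 = 5559.1 Mb
feature film: 23.272 Mbps × 9600 s × 1.04 = 232347.6 Mb
interview recording: 9.812 Mbps × 900 s × 1.04 = 9184.0 Mb
drone footage reel: 66.272 Mbps × 180 s × 1.04 = 12406.1 Mb
Total: 314790.8 Mb = 39348.8 MB.
At 20 Mbps: 314790.8 / 20 = 15740 s ≈ 4.37 hours.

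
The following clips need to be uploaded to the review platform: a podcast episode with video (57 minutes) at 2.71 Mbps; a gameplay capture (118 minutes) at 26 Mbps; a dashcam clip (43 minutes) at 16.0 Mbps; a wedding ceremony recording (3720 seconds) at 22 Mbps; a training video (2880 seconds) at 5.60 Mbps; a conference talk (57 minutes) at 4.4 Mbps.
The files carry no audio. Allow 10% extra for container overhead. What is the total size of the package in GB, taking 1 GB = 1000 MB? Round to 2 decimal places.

47.80 GB

podcast episode with video: 2.710 Mbps × 3420 s × 1.10 = 10195.0 Mb
gameplay capture: 26.000 Mbps × 7080 s × 1.10 = 202488.0 Mb
dashcam clip: 16.000 Mbps × 2580 s × 1.10 = 45408.0 Mb
wedding ceremony recording: 22.000 Mbps × 3720 s × 1.10 = 90024.0 Mb
training video: 5.600 Mbps × 2880 s × 1.10 = 17740.8 Mb
conference talk: 4.400 Mbps × 3420 s × 1.10 = 16552.8 Mb
Total: 382408.6 Mb = 47801.1 MB.
= 47.80 GB.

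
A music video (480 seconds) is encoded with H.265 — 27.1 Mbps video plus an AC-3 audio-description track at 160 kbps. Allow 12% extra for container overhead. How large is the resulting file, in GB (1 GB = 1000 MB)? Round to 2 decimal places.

Audio: 160 kbps = 0.160 Mbps.
Total bitrate: 27.1 + 0.160 = 27.260 Mbps.
Stream data: 27.260 Mbps × 480 s = 13084.8 Mb.
With 12% container overhead: ×1.12.
14,655 Mb ÷ 8 = 1,832 MB → 1.832 GB.

1.83 GB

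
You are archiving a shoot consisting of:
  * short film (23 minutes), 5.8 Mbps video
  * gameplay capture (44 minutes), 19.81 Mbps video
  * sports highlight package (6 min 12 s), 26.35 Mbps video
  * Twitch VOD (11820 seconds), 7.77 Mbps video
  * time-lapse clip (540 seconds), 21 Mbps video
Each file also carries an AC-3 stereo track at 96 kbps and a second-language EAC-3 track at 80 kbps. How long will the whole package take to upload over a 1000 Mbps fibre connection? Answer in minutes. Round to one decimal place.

2.9 minutes

Audio total: 96 + 80 = 176 kbps = 0.176 Mbps.
short film: 5.976 Mbps × 1380 s = 8246.9 Mb
gameplay capture: 19.986 Mbps × 2640 s = 52763.0 Mb
sports highlight package: 26.526 Mbps × 372 s = 9867.7 Mb
Twitch VOD: 7.946 Mbps × 11820 s = 93921.7 Mb
time-lapse clip: 21.176 Mbps × 540 s = 11435.0 Mb
Total: 176234.4 Mb = 22029.3 MB.
At 1000 Mbps: 176234.4 / 1000 = 176 s ≈ 2.94 minutes.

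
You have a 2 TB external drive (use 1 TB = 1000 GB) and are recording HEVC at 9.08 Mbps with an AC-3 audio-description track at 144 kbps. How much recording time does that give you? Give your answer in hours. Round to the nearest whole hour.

482 hours

Audio: 144 kbps = 0.144 Mbps.
Total bitrate: 9.08 + 0.144 = 9.224 Mbps.
Capacity: 2 TB = 16,000,000 Mb.
Recording time: 16,000,000 / 9.224 = 1,734,605 s ≈ 482 hours.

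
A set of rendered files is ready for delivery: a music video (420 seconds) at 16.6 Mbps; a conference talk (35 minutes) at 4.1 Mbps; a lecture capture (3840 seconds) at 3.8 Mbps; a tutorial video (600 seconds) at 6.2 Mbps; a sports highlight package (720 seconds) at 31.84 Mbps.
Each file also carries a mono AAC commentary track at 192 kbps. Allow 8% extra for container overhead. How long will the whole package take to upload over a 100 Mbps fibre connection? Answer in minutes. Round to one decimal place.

Audio: 192 kbps = 0.192 Mbps.
music video: 16.792 Mbps × 420 s × 1.08 = 7616.9 Mb
conference talk: 4.292 Mbps × 2100 s × 1.08 = 9734.3 Mb
lecture capture: 3.992 Mbps × 3840 s × 1.08 = 16555.6 Mb
tutorial video: 6.392 Mbps × 600 s × 1.08 = 4142.0 Mb
sports highlight package: 32.032 Mbps × 720 s × 1.08 = 24908.1 Mb
Total: 62956.8 Mb = 7869.6 MB.
At 100 Mbps: 62956.8 / 100 = 630 s ≈ 10.5 minutes.

10.5 minutes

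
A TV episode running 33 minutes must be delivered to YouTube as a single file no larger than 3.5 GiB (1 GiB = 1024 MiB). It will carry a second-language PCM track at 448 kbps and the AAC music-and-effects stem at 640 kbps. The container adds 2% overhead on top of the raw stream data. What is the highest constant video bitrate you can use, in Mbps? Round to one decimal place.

Budget: 3.5 GiB = 30064.8 Mb.
Stream payload after overhead: 30064.8 / 1.02 = 29475.3 Mb.
33 min = 1980 s
Total bitrate budget: 29475.3 Mb / 1980 s = 14.886 Mbps.
Audio total: 448 + 640 = 1088 kbps = 1.088 Mbps.
Video: 14.886 − 1.088 = 13.798 Mbps.

13.8 Mbps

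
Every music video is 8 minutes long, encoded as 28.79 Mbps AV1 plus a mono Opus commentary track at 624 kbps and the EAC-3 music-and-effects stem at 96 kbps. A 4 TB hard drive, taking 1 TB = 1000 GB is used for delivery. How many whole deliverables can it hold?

2259

8 min = 480 s
Audio total: 624 + 96 = 720 kbps = 0.720 Mbps.
Total bitrate: 29.510 Mbps.
Per item: 29.510 Mbps × 480 s = 14,165 Mb = 1,771 MB.
Capacity: 4 TB = 32,000,000 Mb; 2259.12 items → 2259 complete.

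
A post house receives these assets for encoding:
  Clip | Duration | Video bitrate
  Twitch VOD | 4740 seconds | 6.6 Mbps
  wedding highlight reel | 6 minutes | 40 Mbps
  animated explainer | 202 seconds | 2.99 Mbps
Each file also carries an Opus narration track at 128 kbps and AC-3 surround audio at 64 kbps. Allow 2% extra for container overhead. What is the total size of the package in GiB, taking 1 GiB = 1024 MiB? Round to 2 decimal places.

Audio total: 128 + 64 = 192 kbps = 0.192 Mbps.
Twitch VOD: 6.792 Mbps × 4740 s × 1.02 = 32838.0 Mb
wedding highlight reel: 40.192 Mbps × 360 s × 1.02 = 14758.5 Mb
animated explainer: 3.182 Mbps × 202 s × 1.02 = 655.6 Mb
Total: 48252.1 Mb = 6031.5 MB.
= 5.617 GiB.

5.62 GiB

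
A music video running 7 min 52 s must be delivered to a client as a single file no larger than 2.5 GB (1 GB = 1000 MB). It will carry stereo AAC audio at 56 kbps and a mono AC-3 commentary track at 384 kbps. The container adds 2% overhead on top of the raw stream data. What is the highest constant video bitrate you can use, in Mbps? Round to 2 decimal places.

41.10 Mbps

Budget: 2.5 GB = 20000.0 Mb.
Stream payload after overhead: 20000.0 / 1.02 = 19607.8 Mb.
7 min 52 s = 472 s
Total bitrate budget: 19607.8 Mb / 472 s = 41.542 Mbps.
Audio total: 56 + 384 = 440 kbps = 0.440 Mbps.
Video: 41.542 − 0.440 = 41.102 Mbps.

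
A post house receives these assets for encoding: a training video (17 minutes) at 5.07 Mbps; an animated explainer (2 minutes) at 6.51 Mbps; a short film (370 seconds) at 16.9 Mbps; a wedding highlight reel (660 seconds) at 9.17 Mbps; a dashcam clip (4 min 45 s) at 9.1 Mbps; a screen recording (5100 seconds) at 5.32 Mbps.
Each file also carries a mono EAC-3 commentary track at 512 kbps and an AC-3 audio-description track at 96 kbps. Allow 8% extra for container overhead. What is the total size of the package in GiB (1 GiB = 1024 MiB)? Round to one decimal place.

6.6 GiB

Audio total: 512 + 96 = 608 kbps = 0.608 Mbps.
training video: 5.678 Mbps × 1020 s × 1.08 = 6254.9 Mb
animated explainer: 7.118 Mbps × 120 s × 1.08 = 922.5 Mb
short film: 17.508 Mbps × 370 s × 1.08 = 6996.2 Mb
wedding highlight reel: 9.778 Mbps × 660 s × 1.08 = 6969.8 Mb
dashcam clip: 9.708 Mbps × 285 s × 1.08 = 2988.1 Mb
screen recording: 5.928 Mbps × 5100 s × 1.08 = 32651.4 Mb
Total: 56782.9 Mb = 7097.9 MB.
= 6.610 GiB.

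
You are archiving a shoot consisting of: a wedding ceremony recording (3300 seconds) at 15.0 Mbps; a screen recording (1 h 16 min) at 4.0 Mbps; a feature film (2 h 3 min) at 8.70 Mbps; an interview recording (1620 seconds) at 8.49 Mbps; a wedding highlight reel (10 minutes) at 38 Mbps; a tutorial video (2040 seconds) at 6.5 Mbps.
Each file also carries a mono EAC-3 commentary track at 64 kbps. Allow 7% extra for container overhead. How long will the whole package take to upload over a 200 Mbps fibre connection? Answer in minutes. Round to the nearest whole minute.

16 minutes

Audio: 64 kbps = 0.064 Mbps.
wedding ceremony recording: 15.064 Mbps × 3300 s × 1.07 = 53191.0 Mb
screen recording: 4.064 Mbps × 4560 s × 1.07 = 19829.1 Mb
feature film: 8.764 Mbps × 7380 s × 1.07 = 69205.8 Mb
interview recording: 8.554 Mbps × 1620 s × 1.07 = 14827.5 Mb
wedding highlight reel: 38.064 Mbps × 600 s × 1.07 = 24437.1 Mb
tutorial video: 6.564 Mbps × 2040 s × 1.07 = 14327.9 Mb
Total: 195818.3 Mb = 24477.3 MB.
At 200 Mbps: 195818.3 / 200 = 979 s ≈ 16.3 minutes.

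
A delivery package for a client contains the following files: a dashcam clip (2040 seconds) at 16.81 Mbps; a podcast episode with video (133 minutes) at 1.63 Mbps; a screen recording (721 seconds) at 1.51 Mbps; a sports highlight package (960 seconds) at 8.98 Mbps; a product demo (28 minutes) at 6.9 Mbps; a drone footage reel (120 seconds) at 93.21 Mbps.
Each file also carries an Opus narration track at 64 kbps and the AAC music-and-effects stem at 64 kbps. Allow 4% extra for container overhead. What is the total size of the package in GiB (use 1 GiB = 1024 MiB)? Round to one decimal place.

9.9 GiB

Audio total: 64 + 64 = 128 kbps = 0.128 Mbps.
dashcam clip: 16.938 Mbps × 2040 s × 1.04 = 35935.7 Mb
podcast episode with video: 1.758 Mbps × 7980 s × 1.04 = 14590.0 Mb
screen recording: 1.638 Mbps × 721 s × 1.04 = 1228.2 Mb
sports highlight package: 9.108 Mbps × 960 s × 1.04 = 9093.4 Mb
product demo: 7.028 Mbps × 1680 s × 1.04 = 12279.3 Mb
drone footage reel: 93.338 Mbps × 120 s × 1.04 = 11648.6 Mb
Total: 84775.2 Mb = 10596.9 MB.
= 9.869 GiB.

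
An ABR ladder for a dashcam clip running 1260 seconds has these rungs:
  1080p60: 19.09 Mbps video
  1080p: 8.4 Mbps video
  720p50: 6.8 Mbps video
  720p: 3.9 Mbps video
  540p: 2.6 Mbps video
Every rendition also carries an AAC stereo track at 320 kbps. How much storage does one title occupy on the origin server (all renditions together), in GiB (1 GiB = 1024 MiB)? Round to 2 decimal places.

Audio: 320 kbps = 0.320 Mbps.
Sum of rendition bitrates: (19.09+0.320) + (8.4+0.320) + (6.8+0.320) + (3.9+0.320) + (2.6+0.320) = 42.390 Mbps.
× 1260 s = 53,411 Mb = 6,676 MB = 6.218 GiB.

6.22 GiB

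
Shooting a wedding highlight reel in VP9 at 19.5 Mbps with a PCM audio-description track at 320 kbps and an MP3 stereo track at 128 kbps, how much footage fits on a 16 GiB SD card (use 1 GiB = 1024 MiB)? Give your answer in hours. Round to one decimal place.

Audio total: 320 + 128 = 448 kbps = 0.448 Mbps.
Total bitrate: 19.5 + 0.448 = 19.948 Mbps.
Capacity: 16 GiB = 137,439 Mb.
Recording time: 137,439 / 19.948 = 6,890 s ≈ 1.91 hours.

1.9 hours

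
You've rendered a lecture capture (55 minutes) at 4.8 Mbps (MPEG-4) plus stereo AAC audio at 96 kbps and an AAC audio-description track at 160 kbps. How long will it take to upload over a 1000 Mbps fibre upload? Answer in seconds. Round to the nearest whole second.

17 seconds

55 min = 3300 s
Audio total: 96 + 160 = 256 kbps = 0.256 Mbps.
Total bitrate: 5.056 Mbps.
File: 5.056 Mbps × 3300 s = 16684.8 Mb.
At 1000 Mbps: 16684.8 / 1000 = 16.7 s ≈ 16.7 seconds.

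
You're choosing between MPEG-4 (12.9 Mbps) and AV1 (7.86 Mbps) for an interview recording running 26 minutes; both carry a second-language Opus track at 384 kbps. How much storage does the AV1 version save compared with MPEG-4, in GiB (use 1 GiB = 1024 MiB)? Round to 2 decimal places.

26 min = 1560 s
Audio: 384 kbps = 0.384 Mbps.
MPEG-4: 13.284 Mbps × 1560 s = 20723.0 Mb = 2.412 GiB.
AV1: 8.244 Mbps × 1560 s = 12860.6 Mb = 1.497 GiB.
Saving: 2.412 − 1.497 = 0.915 GiB.

0.92 GiB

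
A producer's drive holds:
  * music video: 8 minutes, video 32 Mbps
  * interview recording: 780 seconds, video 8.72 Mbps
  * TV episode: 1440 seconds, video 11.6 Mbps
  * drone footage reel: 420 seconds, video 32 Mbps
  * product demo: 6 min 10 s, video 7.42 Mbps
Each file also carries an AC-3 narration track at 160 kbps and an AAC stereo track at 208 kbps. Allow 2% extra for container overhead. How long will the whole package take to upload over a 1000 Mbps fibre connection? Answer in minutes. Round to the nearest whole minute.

Audio total: 160 + 208 = 368 kbps = 0.368 Mbps.
music video: 32.368 Mbps × 480 s × 1.02 = 15847.4 Mb
interview recording: 9.088 Mbps × 780 s × 1.02 = 7230.4 Mb
TV episode: 11.968 Mbps × 1440 s × 1.02 = 17578.6 Mb
drone footage reel: 32.368 Mbps × 420 s × 1.02 = 13866.5 Mb
product demo: 7.788 Mbps × 370 s × 1.02 = 2939.2 Mb
Total: 57462.0 Mb = 7182.8 MB.
At 1000 Mbps: 57462.0 / 1000 = 57 s ≈ 0.958 minutes.

1 minutes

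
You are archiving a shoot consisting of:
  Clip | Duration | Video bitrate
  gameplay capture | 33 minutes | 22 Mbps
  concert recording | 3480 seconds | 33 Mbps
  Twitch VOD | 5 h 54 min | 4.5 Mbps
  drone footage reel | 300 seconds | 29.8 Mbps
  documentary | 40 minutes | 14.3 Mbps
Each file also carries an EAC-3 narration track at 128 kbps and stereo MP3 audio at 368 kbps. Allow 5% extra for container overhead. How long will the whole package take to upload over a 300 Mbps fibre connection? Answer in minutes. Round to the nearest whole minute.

Audio total: 128 + 368 = 496 kbps = 0.496 Mbps.
gameplay capture: 22.496 Mbps × 1980 s × 1.05 = 46769.2 Mb
concert recording: 33.496 Mbps × 3480 s × 1.05 = 122394.4 Mb
Twitch VOD: 4.996 Mbps × 21240 s × 1.05 = 111420.8 Mb
drone footage reel: 30.296 Mbps × 300 s × 1.05 = 9543.2 Mb
documentary: 14.796 Mbps × 2400 s × 1.05 = 37285.9 Mb
Total: 327413.5 Mb = 40926.7 MB.
At 300 Mbps: 327413.5 / 300 = 1091 s ≈ 18.2 minutes.

18 minutes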